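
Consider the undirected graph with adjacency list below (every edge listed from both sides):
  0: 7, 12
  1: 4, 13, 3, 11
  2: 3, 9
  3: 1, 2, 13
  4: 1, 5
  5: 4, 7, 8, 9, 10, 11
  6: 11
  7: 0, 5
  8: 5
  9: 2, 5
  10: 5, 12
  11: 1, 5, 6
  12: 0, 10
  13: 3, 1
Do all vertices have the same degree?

Degrees: 0:2, 1:4, 2:2, 3:3, 4:2, 5:6, 6:1, 7:2, 8:1, 9:2, 10:2, 11:3, 12:2, 13:2
Degrees are not all equal (e.g. deg(6)=1 but deg(5)=6); not regular.

No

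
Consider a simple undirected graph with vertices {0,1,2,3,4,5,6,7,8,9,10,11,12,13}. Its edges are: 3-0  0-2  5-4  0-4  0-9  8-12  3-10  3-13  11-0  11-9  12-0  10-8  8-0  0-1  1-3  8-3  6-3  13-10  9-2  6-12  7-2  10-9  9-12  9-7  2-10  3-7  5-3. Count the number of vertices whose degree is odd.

2

Degrees: 0:8, 1:2, 2:4, 3:8, 4:2, 5:2, 6:2, 7:3, 8:4, 9:6, 10:5, 11:2, 12:4, 13:2
Odd-degree vertices: 7, 10.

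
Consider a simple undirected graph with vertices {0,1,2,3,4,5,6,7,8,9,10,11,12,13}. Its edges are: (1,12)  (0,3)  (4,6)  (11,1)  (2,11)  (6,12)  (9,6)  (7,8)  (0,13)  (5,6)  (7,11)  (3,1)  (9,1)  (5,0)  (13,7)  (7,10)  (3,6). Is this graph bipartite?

A valid 2-coloring puts {3, 4, 5, 8, 9, 10, 11, 12, 13} on one side and {0, 1, 2, 6, 7} on the other; every edge crosses between the two sides.

Yes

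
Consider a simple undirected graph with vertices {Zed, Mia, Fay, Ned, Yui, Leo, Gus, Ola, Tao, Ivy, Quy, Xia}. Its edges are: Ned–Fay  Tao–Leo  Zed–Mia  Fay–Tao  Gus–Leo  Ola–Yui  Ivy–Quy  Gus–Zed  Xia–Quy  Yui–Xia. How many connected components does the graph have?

2

Component: {Yui, Ola, Ivy, Quy, Xia}
Component: {Zed, Mia, Fay, Ned, Leo, Gus, Tao}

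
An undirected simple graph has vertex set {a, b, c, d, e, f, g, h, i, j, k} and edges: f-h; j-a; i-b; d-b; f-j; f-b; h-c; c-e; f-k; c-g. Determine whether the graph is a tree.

Yes

The graph has 11 vertices and 10 edges.
It is connected with exactly 10 edges, hence acyclic — it is a tree.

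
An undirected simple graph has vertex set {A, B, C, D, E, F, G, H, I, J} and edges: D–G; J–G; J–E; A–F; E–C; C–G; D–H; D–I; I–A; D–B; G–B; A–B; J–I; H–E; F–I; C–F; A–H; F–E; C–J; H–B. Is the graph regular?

Yes

Degrees: A:4, B:4, C:4, D:4, E:4, F:4, G:4, H:4, I:4, J:4
Every vertex has degree 4, so the graph is 4-regular.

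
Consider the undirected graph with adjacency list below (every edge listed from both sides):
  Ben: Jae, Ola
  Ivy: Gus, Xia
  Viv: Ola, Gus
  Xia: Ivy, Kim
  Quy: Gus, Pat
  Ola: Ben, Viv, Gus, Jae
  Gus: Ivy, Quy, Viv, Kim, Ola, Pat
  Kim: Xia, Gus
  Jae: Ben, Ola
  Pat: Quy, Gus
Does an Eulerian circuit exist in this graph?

Degrees: Ben:2, Ivy:2, Viv:2, Xia:2, Quy:2, Ola:4, Gus:6, Kim:2, Jae:2, Pat:2
All degrees are even and the non-isolated vertices are connected — an Eulerian circuit exists.

Yes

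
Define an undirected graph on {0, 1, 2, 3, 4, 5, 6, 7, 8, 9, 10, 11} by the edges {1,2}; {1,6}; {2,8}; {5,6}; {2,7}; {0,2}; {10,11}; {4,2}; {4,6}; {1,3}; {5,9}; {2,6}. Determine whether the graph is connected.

No

Component: {10, 11}
Component: {0, 1, 2, 3, 4, 5, 6, 7, 8, 9}
No edge joins these 2 groups, so the graph is disconnected.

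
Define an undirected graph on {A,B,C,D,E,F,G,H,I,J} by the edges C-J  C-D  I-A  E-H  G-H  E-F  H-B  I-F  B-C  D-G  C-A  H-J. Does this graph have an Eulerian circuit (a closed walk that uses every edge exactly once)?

Yes

Degrees: A:2, B:2, C:4, D:2, E:2, F:2, G:2, H:4, I:2, J:2
Every vertex has even degree and the edges form a single connected piece, so an Eulerian circuit exists.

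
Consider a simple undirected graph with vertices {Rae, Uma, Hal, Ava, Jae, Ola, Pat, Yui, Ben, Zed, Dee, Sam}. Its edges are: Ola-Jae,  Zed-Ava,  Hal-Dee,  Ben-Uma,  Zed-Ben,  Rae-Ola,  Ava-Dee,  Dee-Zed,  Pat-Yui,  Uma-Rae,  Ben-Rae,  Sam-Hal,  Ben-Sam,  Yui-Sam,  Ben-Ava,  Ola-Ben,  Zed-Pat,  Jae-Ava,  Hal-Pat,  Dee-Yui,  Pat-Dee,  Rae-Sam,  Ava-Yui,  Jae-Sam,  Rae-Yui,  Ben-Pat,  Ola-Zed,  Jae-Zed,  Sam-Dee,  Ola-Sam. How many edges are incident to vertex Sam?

7

Neighbors of Sam: Rae, Hal, Jae, Ola, Yui, Ben, Dee.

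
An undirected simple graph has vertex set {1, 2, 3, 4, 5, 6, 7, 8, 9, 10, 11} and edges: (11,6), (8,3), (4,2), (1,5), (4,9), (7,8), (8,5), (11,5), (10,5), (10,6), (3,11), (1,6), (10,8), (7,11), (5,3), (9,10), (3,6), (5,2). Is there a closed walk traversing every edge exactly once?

Degrees: 1:2, 2:2, 3:4, 4:2, 5:6, 6:4, 7:2, 8:4, 9:2, 10:4, 11:4
All degrees are even and the non-isolated vertices are connected — an Eulerian circuit exists.

Yes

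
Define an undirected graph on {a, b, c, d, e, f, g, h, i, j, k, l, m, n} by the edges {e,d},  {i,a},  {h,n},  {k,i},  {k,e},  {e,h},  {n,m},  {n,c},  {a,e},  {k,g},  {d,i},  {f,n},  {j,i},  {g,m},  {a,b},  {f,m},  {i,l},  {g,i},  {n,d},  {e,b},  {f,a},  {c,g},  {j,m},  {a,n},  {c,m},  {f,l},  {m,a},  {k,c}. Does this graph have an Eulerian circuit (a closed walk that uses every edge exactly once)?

No

Degrees: a:6, b:2, c:4, d:3, e:5, f:4, g:4, h:2, i:6, j:2, k:4, l:2, m:6, n:6
Vertices with odd degree: d, e. An Eulerian circuit requires all degrees even.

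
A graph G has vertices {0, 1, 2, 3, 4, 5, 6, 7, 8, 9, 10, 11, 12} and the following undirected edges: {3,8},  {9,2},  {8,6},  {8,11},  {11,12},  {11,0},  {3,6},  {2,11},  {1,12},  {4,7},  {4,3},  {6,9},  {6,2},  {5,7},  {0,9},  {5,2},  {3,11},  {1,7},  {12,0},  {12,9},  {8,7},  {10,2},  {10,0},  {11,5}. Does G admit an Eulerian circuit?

No

Degrees: 0:4, 1:2, 2:5, 3:4, 4:2, 5:3, 6:4, 7:4, 8:4, 9:4, 10:2, 11:6, 12:4
Vertices with odd degree: 2, 5. An Eulerian circuit requires all degrees even.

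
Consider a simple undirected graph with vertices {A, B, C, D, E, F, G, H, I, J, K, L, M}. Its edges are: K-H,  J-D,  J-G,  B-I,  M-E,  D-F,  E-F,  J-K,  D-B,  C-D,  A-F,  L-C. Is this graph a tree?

Yes

|V| = 13, |E| = 12.
Connected and |E| = |V| - 1, which characterizes a tree.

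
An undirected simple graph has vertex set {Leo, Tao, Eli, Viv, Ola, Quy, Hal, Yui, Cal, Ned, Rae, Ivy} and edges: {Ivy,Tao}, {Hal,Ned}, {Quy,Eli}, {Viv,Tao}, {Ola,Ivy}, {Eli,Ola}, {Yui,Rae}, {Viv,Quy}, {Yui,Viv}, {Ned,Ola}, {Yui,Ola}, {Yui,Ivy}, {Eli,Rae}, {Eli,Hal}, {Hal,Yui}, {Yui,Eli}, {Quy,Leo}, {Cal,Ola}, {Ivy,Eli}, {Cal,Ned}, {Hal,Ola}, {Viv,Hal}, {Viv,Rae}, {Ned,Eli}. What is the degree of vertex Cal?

Neighbors of Cal: Ola, Ned.

2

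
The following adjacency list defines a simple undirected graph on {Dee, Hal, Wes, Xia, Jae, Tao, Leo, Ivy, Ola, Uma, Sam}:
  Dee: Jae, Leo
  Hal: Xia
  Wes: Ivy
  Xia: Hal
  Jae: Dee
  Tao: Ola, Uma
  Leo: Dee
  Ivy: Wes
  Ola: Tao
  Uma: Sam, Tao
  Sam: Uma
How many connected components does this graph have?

4

Component: {Hal, Xia}
Component: {Wes, Ivy}
Component: {Dee, Jae, Leo}
Component: {Tao, Ola, Uma, Sam}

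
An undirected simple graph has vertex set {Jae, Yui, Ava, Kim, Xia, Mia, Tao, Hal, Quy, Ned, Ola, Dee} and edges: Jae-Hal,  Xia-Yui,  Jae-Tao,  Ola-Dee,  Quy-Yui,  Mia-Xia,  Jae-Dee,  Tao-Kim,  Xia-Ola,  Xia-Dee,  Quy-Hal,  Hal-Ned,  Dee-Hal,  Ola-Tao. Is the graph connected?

No

Component: {Ava}
Component: {Jae, Yui, Kim, Xia, Mia, Tao, Hal, Quy, Ned, Ola, Dee}
There are 2 separate components, so the graph is not connected.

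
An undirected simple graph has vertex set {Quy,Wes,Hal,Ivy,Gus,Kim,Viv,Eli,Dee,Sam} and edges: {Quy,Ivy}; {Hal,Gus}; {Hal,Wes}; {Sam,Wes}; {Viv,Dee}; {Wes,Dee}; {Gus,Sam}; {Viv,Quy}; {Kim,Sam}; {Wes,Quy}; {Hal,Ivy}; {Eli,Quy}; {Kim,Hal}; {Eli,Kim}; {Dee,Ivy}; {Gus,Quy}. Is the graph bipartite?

The cycle Kim-Eli-Quy-Wes-Sam-Kim has length 5, which is odd, so the graph is not bipartite.

No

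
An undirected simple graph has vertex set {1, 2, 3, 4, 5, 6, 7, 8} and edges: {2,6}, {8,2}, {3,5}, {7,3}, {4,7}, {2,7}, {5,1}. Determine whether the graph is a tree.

|V| = 8, |E| = 7.
Connected and |E| = |V| - 1, which characterizes a tree.

Yes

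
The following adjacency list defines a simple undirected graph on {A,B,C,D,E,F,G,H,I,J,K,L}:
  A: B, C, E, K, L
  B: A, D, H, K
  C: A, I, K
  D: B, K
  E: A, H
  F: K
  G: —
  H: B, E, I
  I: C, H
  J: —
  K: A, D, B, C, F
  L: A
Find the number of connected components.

3

Component: {G}
Component: {J}
Component: {A, B, C, D, E, F, H, I, K, L}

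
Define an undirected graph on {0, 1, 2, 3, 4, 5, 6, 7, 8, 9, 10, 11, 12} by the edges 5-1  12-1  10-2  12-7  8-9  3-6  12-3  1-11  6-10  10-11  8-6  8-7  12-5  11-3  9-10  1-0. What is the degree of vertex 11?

3

Neighbors of 11: 1, 3, 10.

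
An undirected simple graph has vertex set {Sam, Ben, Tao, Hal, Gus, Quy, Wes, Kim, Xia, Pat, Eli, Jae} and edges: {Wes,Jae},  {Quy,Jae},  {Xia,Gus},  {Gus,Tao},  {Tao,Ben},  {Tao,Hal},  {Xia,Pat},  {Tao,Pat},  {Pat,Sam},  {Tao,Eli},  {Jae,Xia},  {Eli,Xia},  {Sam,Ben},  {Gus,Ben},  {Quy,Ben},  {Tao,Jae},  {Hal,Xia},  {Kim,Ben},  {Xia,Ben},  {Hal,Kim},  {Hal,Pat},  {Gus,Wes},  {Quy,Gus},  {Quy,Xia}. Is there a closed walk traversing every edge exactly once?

No

Degrees: Sam:2, Ben:6, Tao:6, Hal:4, Gus:5, Quy:4, Wes:2, Kim:2, Xia:7, Pat:4, Eli:2, Jae:4
Vertices with odd degree: Gus, Xia. An Eulerian circuit requires all degrees even.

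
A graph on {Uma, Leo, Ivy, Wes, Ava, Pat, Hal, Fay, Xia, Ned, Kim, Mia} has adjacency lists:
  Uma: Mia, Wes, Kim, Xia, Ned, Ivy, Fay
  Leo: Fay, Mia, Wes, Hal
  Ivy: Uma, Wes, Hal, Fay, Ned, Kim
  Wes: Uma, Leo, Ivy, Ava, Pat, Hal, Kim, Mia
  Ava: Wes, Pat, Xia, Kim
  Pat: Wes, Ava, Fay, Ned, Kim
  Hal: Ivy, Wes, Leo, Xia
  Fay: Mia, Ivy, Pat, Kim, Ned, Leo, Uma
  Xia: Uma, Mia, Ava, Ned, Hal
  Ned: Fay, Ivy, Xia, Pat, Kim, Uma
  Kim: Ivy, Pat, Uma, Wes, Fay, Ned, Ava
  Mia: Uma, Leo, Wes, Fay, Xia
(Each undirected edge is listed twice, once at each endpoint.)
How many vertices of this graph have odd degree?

Degrees: Uma:7, Leo:4, Ivy:6, Wes:8, Ava:4, Pat:5, Hal:4, Fay:7, Xia:5, Ned:6, Kim:7, Mia:5
Odd-degree vertices: Uma, Pat, Fay, Xia, Kim, Mia.

6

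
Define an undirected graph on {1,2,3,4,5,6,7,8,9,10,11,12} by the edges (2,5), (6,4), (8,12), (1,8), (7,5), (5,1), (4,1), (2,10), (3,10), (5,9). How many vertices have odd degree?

6

Degrees: 1:3, 2:2, 3:1, 4:2, 5:4, 6:1, 7:1, 8:2, 9:1, 10:2, 11:0, 12:1
Odd-degree vertices: 1, 3, 6, 7, 9, 12.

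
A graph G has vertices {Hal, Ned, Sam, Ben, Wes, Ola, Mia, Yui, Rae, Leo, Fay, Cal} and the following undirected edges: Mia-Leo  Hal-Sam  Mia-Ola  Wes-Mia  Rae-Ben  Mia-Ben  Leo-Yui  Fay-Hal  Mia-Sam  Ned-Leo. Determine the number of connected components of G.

2

Component: {Cal}
Component: {Hal, Ned, Sam, Ben, Wes, Ola, Mia, Yui, Rae, Leo, Fay}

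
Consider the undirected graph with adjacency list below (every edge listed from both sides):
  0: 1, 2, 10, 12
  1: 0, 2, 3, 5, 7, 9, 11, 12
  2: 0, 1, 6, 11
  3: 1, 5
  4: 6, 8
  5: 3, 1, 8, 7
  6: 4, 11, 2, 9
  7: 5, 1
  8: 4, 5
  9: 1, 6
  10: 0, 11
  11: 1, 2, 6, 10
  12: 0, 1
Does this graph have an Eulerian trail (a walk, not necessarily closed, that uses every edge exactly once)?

Yes

Degrees: 0:4, 1:8, 2:4, 3:2, 4:2, 5:4, 6:4, 7:2, 8:2, 9:2, 10:2, 11:4, 12:2
Odd-degree vertices: none (0 total).
The non-isolated vertices are connected and exactly 0 have odd degree, so an Eulerian trail exists.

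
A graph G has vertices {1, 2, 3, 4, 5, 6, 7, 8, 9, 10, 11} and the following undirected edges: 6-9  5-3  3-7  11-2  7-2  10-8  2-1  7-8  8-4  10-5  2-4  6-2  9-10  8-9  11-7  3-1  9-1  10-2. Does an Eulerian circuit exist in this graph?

No

Degrees: 1:3, 2:6, 3:3, 4:2, 5:2, 6:2, 7:4, 8:4, 9:4, 10:4, 11:2
1, 3 have odd degree; an Eulerian circuit needs every degree to be even, so none exists.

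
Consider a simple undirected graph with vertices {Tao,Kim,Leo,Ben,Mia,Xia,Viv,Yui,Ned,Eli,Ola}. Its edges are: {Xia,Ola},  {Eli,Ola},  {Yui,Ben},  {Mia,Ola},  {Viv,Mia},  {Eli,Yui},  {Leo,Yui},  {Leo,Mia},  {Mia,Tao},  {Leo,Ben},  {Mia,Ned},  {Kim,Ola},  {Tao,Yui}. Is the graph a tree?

|V| = 11, |E| = 13.
Connected but with 13 > 10 edges, so it has a cycle and is not a tree.

No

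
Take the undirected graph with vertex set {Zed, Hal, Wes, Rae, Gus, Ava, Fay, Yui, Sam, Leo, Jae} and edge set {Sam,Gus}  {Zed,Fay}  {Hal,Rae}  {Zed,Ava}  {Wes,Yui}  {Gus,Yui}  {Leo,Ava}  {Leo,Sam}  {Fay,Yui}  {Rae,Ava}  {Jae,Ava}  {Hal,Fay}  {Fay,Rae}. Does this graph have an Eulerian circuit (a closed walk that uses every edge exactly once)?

Degrees: Zed:2, Hal:2, Wes:1, Rae:3, Gus:2, Ava:4, Fay:4, Yui:3, Sam:2, Leo:2, Jae:1
Vertices with odd degree: Wes, Rae, Yui, Jae. An Eulerian circuit requires all degrees even.

No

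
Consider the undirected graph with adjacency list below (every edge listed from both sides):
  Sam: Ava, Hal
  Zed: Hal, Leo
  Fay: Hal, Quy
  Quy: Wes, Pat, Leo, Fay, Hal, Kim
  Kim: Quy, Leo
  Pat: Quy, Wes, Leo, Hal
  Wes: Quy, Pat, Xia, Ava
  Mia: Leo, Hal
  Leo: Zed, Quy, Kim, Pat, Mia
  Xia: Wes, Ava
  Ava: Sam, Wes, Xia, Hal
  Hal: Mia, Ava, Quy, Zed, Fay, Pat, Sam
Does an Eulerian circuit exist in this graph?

No

Degrees: Sam:2, Zed:2, Fay:2, Quy:6, Kim:2, Pat:4, Wes:4, Mia:2, Leo:5, Xia:2, Ava:4, Hal:7
Leo, Hal have odd degree; an Eulerian circuit needs every degree to be even, so none exists.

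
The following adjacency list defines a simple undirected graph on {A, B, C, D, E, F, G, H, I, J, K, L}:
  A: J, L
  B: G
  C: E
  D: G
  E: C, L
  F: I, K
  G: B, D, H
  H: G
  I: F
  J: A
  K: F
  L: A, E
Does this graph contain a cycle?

The graph has 12 vertices, 9 edges, and 3 connected components.
Since 9 = 12 - 3, the graph is a forest and contains no cycle.

No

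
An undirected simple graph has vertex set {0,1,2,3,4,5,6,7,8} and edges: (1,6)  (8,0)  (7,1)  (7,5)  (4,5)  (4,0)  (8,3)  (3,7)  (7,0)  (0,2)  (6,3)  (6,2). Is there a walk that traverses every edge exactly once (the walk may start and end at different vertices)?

Degrees: 0:4, 1:2, 2:2, 3:3, 4:2, 5:2, 6:3, 7:4, 8:2
Odd-degree vertices: 3, 6 (2 total).
With 2 odd-degree vertices and all edges in one connected piece, an Eulerian trail exists (from 3 to 6).

Yes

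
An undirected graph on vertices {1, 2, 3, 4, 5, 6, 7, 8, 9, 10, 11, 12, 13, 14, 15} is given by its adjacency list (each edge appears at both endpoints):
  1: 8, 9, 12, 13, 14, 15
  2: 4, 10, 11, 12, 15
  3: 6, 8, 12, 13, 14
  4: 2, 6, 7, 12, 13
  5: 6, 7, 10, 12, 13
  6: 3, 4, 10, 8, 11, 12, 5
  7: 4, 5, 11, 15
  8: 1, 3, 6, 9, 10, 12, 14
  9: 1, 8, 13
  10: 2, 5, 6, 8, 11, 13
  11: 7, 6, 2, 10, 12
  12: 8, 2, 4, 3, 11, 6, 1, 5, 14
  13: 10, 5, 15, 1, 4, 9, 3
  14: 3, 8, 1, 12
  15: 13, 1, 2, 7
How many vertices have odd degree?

Degrees: 1:6, 2:5, 3:5, 4:5, 5:5, 6:7, 7:4, 8:7, 9:3, 10:6, 11:5, 12:9, 13:7, 14:4, 15:4
Odd-degree vertices: 2, 3, 4, 5, 6, 8, 9, 11, 12, 13.

10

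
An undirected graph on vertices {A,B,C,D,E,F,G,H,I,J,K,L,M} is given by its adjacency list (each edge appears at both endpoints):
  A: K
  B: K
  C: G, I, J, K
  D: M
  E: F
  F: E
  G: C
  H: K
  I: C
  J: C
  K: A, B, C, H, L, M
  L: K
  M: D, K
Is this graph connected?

Component: {E, F}
Component: {A, B, C, D, G, H, I, J, K, L, M}
There are 2 separate components, so the graph is not connected.

No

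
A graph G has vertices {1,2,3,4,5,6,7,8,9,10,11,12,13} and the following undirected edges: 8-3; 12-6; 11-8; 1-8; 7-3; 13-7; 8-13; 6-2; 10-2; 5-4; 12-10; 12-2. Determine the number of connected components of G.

4

Component: {9}
Component: {4, 5}
Component: {2, 6, 10, 12}
Component: {1, 3, 7, 8, 11, 13}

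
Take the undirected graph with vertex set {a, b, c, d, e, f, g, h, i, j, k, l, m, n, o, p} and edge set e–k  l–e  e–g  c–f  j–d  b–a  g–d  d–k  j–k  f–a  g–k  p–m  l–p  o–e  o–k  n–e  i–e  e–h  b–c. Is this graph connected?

Component: {a, b, c, f}
Component: {d, e, g, h, i, j, k, l, m, n, o, p}
There are 2 separate components, so the graph is not connected.

No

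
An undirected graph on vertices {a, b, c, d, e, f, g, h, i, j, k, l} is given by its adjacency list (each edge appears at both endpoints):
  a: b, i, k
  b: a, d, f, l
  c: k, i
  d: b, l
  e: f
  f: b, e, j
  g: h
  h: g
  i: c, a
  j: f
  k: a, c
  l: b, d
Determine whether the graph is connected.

Component: {g, h}
Component: {a, b, c, d, e, f, i, j, k, l}
There are 2 separate components, so the graph is not connected.

No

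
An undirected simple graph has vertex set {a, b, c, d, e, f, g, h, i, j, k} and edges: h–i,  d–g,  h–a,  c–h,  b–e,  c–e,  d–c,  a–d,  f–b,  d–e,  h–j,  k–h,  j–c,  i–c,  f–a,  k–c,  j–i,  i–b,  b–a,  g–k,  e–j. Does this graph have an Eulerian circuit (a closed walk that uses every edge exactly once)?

Degrees: a:4, b:4, c:6, d:4, e:4, f:2, g:2, h:5, i:4, j:4, k:3
h, k have odd degree; an Eulerian circuit needs every degree to be even, so none exists.

No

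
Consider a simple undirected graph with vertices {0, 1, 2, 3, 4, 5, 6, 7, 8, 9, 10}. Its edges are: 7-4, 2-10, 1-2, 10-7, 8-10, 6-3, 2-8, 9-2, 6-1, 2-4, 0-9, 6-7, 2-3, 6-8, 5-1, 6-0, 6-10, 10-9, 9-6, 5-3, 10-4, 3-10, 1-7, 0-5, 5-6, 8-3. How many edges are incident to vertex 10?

7

Neighbors of 10: 2, 3, 4, 6, 7, 8, 9.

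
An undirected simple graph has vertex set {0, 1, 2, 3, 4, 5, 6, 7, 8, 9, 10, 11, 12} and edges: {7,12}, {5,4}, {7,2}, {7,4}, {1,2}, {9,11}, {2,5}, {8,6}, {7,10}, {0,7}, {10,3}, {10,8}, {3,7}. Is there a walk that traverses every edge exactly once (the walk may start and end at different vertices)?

Degrees: 0:1, 1:1, 2:3, 3:2, 4:2, 5:2, 6:1, 7:6, 8:2, 9:1, 10:3, 11:1, 12:1
Odd-degree vertices: 0, 1, 2, 6, 9, 10, 11, 12 (8 total).
An Eulerian trail requires 0 or 2 odd-degree vertices; here there are 8.

No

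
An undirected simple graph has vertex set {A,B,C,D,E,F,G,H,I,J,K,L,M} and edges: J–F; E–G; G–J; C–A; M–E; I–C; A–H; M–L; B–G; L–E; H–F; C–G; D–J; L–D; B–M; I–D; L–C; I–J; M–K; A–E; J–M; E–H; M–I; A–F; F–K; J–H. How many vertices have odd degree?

2

Degrees: A:4, B:2, C:4, D:3, E:5, F:4, G:4, H:4, I:4, J:6, K:2, L:4, M:6
Odd-degree vertices: D, E.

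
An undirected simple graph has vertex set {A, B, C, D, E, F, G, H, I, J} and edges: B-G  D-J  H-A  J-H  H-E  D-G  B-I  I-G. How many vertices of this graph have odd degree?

4

Degrees: A:1, B:2, C:0, D:2, E:1, F:0, G:3, H:3, I:2, J:2
Odd-degree vertices: A, E, G, H.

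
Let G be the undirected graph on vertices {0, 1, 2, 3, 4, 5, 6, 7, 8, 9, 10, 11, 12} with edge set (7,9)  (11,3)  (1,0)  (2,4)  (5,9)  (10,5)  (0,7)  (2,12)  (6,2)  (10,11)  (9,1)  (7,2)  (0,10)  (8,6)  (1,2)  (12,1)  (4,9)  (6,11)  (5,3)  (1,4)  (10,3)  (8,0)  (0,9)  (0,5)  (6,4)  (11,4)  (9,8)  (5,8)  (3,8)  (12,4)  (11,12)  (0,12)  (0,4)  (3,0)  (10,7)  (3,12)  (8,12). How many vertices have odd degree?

8

Degrees: 0:9, 1:5, 2:5, 3:6, 4:7, 5:5, 6:4, 7:4, 8:6, 9:6, 10:5, 11:5, 12:7
Odd-degree vertices: 0, 1, 2, 4, 5, 10, 11, 12.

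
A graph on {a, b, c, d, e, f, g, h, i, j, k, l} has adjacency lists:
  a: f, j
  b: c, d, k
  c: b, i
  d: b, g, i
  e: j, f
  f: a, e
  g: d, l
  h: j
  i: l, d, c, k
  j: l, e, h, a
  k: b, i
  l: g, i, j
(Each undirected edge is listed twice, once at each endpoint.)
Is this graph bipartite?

Yes

A valid 2-coloring puts {b, f, g, i, j} on one side and {a, c, d, e, h, k, l} on the other; every edge crosses between the two sides.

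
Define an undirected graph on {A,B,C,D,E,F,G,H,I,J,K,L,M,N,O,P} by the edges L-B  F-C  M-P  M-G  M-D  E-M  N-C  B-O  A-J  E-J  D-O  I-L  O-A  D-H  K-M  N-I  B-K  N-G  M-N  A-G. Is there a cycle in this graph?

The graph has 16 vertices, 20 edges, and 1 connected component.
Since 20 > 16 - 1, a cycle must exist; for instance B-K-M-N-I-L-B.

Yes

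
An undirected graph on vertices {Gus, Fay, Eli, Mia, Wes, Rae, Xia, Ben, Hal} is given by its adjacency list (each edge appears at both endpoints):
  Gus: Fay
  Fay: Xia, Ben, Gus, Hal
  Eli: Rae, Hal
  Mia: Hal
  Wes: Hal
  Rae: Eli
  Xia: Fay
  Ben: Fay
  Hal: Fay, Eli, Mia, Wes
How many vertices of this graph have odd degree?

6

Degrees: Gus:1, Fay:4, Eli:2, Mia:1, Wes:1, Rae:1, Xia:1, Ben:1, Hal:4
Odd-degree vertices: Gus, Mia, Wes, Rae, Xia, Ben.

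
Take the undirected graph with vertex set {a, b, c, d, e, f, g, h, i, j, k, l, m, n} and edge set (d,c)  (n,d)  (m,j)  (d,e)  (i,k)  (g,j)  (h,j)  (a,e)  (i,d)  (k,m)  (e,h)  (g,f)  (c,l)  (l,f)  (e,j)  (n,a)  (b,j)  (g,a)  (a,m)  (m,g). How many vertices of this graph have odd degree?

2

Degrees: a:4, b:1, c:2, d:4, e:4, f:2, g:4, h:2, i:2, j:5, k:2, l:2, m:4, n:2
Odd-degree vertices: b, j.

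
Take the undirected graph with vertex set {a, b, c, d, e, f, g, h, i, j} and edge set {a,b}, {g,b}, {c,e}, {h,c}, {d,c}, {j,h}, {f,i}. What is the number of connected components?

3

Component: {f, i}
Component: {a, b, g}
Component: {c, d, e, h, j}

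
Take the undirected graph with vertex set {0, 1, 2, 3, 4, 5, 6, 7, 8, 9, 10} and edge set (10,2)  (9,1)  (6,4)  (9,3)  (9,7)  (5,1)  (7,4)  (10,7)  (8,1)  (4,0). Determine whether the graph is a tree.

The graph has 11 vertices and 10 edges.
Connected and |E| = |V| - 1, which characterizes a tree.

Yes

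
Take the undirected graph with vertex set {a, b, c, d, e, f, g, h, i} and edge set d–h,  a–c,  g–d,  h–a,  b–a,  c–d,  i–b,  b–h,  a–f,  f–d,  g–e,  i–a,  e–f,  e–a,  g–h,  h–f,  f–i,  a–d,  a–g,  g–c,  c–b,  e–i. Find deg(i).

4

Neighbors of i: a, b, e, f.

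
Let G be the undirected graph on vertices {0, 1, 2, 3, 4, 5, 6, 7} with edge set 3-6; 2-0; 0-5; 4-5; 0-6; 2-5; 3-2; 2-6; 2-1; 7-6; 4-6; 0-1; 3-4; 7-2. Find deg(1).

2

Neighbors of 1: 0, 2.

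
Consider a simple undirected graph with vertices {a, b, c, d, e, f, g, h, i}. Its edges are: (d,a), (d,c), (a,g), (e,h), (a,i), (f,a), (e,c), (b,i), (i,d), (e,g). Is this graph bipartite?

a-d-i-a is an odd cycle (length 3), and a bipartite graph can contain only even cycles.

No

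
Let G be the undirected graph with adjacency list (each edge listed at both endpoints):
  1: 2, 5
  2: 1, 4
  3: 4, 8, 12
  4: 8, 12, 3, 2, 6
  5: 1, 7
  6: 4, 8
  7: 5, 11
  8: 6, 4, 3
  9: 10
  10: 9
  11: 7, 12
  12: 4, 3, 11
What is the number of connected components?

2

Component: {9, 10}
Component: {1, 2, 3, 4, 5, 6, 7, 8, 11, 12}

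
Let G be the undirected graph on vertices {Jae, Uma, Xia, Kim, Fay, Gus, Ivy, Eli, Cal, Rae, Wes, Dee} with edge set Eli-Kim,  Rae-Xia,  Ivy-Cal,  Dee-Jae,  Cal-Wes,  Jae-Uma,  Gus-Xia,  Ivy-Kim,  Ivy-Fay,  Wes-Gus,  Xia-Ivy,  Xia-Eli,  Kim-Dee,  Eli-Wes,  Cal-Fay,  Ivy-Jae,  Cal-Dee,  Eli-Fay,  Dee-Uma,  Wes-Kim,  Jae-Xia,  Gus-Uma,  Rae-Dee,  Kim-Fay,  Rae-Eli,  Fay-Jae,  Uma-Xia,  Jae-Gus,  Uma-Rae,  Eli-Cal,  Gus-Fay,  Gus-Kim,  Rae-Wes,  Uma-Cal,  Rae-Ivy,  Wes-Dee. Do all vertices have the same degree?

Degrees: Jae:6, Uma:6, Xia:6, Kim:6, Fay:6, Gus:6, Ivy:6, Eli:6, Cal:6, Rae:6, Wes:6, Dee:6
Every vertex has degree 6, so the graph is 6-regular.

Yes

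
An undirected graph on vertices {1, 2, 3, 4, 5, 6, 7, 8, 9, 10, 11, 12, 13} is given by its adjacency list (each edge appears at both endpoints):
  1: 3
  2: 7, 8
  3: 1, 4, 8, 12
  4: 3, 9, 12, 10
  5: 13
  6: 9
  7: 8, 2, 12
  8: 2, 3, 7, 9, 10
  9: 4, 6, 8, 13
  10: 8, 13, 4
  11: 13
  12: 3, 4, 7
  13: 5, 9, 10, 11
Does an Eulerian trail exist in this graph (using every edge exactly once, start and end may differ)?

Degrees: 1:1, 2:2, 3:4, 4:4, 5:1, 6:1, 7:3, 8:5, 9:4, 10:3, 11:1, 12:3, 13:4
Odd-degree vertices: 1, 5, 6, 7, 8, 10, 11, 12 (8 total).
With 8 odd-degree vertices (more than two), no single trail can use every edge.

No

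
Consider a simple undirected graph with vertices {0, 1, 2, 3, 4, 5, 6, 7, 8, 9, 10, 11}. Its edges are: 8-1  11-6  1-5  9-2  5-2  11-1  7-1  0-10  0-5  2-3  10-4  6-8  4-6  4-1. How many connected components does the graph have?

Component: {0, 1, 2, 3, 4, 5, 6, 7, 8, 9, 10, 11}

1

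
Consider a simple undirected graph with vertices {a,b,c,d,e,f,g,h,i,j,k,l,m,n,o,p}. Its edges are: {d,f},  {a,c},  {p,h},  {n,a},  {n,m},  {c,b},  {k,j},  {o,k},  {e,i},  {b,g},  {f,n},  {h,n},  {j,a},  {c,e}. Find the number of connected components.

Component: {l}
Component: {a, b, c, d, e, f, g, h, i, j, k, m, n, o, p}

2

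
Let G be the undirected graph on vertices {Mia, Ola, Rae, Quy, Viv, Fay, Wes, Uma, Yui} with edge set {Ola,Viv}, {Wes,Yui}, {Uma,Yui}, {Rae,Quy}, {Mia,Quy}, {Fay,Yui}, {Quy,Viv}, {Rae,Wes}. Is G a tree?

|V| = 9, |E| = 8.
It is connected with exactly 8 edges, hence acyclic — it is a tree.

Yes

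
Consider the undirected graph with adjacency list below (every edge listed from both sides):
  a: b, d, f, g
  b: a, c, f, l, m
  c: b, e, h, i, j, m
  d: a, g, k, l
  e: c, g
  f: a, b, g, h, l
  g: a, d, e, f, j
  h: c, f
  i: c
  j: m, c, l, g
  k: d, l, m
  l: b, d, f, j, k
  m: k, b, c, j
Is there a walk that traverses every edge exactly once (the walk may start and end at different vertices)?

No

Degrees: a:4, b:5, c:6, d:4, e:2, f:5, g:5, h:2, i:1, j:4, k:3, l:5, m:4
Odd-degree vertices: b, f, g, i, k, l (6 total).
With 6 odd-degree vertices (more than two), no single trail can use every edge.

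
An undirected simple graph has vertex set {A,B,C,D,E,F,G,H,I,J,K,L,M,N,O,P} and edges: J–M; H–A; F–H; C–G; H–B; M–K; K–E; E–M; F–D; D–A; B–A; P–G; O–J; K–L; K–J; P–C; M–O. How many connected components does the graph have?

Component: {I}
Component: {N}
Component: {C, G, P}
Component: {A, B, D, F, H}
Component: {E, J, K, L, M, O}

5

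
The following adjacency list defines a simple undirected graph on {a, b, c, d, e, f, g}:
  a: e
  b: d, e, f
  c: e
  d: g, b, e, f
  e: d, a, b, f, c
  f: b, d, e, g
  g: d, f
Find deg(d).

Neighbors of d: b, e, f, g.

4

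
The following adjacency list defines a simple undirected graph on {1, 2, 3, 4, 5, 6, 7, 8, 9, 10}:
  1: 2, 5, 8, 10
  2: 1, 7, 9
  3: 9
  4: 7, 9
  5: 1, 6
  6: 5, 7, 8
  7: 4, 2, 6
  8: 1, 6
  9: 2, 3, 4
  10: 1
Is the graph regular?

Degrees: 1:4, 2:3, 3:1, 4:2, 5:2, 6:3, 7:3, 8:2, 9:3, 10:1
Degrees are not all equal (e.g. deg(3)=1 but deg(1)=4); not regular.

No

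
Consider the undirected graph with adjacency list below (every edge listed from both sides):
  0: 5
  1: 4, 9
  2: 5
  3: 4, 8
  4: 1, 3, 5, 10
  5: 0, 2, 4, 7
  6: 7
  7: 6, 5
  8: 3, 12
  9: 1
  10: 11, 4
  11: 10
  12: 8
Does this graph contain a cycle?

No

The graph has 13 vertices, 12 edges, and 1 connected component.
A forest on 13 vertices with 1 component has exactly 12 edges, which matches — so no cycle.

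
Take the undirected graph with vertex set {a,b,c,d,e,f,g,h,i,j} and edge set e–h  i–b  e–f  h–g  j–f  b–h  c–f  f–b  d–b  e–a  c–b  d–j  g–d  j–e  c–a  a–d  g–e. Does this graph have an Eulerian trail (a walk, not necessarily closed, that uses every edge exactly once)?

Degrees: a:3, b:5, c:3, d:4, e:5, f:4, g:3, h:3, i:1, j:3
Odd-degree vertices: a, b, c, e, g, h, i, j (8 total).
With 8 odd-degree vertices (more than two), no single trail can use every edge.

No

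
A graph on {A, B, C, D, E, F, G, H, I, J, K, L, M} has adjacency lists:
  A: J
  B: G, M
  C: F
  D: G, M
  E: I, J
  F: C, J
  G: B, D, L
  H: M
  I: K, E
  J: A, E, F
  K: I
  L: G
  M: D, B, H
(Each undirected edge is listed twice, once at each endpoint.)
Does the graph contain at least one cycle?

Yes

|V| = 13, |E| = 12, number of components = 2.
Since 12 > 13 - 2, a cycle must exist; for instance B-M-D-G-B.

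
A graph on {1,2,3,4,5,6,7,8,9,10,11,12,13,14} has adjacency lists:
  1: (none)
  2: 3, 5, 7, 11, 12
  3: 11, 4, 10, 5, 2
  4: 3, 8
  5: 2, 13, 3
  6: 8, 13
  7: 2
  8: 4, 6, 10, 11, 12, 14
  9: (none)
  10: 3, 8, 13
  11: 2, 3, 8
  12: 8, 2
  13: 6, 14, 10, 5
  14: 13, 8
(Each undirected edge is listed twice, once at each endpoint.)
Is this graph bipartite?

2-3-5-2 is an odd cycle (length 3), and a bipartite graph can contain only even cycles.

No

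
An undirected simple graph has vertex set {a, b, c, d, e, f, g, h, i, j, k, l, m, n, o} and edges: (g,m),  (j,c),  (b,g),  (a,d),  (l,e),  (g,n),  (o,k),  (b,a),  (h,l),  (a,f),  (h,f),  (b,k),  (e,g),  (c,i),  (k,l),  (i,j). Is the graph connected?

Component: {c, i, j}
Component: {a, b, d, e, f, g, h, k, l, m, n, o}
There are 2 separate components, so the graph is not connected.

No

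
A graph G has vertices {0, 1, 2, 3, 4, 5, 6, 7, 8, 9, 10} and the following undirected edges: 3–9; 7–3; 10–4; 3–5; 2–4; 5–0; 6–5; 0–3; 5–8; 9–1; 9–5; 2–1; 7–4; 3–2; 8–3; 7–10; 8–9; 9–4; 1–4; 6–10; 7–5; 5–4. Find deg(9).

5

Neighbors of 9: 1, 3, 4, 5, 8.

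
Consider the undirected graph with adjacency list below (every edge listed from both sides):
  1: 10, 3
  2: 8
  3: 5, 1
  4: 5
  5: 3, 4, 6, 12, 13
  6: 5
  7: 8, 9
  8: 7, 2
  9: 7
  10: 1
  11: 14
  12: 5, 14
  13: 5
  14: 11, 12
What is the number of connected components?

2

Component: {2, 7, 8, 9}
Component: {1, 3, 4, 5, 6, 10, 11, 12, 13, 14}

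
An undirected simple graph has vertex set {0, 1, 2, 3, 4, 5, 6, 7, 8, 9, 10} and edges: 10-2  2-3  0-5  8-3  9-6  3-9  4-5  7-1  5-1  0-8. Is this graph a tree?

Yes

|V| = 11, |E| = 10.
Connected and |E| = |V| - 1, which characterizes a tree.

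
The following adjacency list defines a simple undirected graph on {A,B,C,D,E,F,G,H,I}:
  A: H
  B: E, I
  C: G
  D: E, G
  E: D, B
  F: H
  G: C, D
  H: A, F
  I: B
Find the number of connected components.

2

Component: {A, F, H}
Component: {B, C, D, E, G, I}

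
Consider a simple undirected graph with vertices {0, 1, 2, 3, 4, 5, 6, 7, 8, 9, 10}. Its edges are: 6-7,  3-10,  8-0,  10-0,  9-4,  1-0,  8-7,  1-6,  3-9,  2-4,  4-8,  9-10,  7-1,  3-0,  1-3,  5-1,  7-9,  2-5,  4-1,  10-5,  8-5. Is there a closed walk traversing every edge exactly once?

Degrees: 0:4, 1:6, 2:2, 3:4, 4:4, 5:4, 6:2, 7:4, 8:4, 9:4, 10:4
Every vertex has even degree and the edges form a single connected piece, so an Eulerian circuit exists.

Yes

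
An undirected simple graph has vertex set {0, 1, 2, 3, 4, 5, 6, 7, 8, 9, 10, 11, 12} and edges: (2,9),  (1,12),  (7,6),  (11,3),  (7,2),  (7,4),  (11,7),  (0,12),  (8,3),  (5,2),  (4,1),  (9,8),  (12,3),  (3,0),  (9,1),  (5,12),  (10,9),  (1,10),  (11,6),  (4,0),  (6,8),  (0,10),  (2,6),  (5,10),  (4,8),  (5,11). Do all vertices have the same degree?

Degrees: 0:4, 1:4, 2:4, 3:4, 4:4, 5:4, 6:4, 7:4, 8:4, 9:4, 10:4, 11:4, 12:4
Every vertex has degree 4, so the graph is 4-regular.

Yes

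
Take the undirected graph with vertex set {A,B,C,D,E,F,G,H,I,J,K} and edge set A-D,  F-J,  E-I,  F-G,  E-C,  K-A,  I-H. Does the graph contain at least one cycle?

|V| = 11, |E| = 7, number of components = 4.
Since 7 = 11 - 4, the graph is a forest and contains no cycle.

No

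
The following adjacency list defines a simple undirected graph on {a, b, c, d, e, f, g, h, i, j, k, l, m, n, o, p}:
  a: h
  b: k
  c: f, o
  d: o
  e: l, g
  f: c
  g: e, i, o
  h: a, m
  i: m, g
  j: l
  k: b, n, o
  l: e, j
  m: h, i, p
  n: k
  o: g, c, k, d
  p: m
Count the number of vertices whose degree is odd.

Degrees: a:1, b:1, c:2, d:1, e:2, f:1, g:3, h:2, i:2, j:1, k:3, l:2, m:3, n:1, o:4, p:1
Odd-degree vertices: a, b, d, f, g, j, k, m, n, p.

10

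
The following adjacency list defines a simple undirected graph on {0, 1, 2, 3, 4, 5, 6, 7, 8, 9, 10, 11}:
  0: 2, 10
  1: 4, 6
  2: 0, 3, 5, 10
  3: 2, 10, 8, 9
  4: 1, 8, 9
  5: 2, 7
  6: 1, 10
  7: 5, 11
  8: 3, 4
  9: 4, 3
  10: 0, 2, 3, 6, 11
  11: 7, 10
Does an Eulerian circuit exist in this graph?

Degrees: 0:2, 1:2, 2:4, 3:4, 4:3, 5:2, 6:2, 7:2, 8:2, 9:2, 10:5, 11:2
4, 10 have odd degree; an Eulerian circuit needs every degree to be even, so none exists.

No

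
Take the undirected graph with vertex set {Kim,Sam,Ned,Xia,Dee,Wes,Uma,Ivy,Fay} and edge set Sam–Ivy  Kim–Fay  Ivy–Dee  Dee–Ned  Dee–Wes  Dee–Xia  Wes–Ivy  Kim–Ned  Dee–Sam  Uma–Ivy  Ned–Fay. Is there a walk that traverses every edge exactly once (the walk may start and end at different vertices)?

Degrees: Kim:2, Sam:2, Ned:3, Xia:1, Dee:5, Wes:2, Uma:1, Ivy:4, Fay:2
Odd-degree vertices: Ned, Xia, Dee, Uma (4 total).
With 4 odd-degree vertices (more than two), no single trail can use every edge.

No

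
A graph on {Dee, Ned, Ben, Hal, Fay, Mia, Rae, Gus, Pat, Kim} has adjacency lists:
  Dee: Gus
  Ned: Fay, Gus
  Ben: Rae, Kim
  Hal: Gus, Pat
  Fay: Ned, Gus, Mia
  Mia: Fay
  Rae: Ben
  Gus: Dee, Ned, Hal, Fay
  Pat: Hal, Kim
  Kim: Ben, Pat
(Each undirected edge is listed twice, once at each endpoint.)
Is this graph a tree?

|V| = 10, |E| = 10.
A tree on 10 vertices has exactly 9 edges; this graph has 10, so it contains a cycle and is not a tree.

No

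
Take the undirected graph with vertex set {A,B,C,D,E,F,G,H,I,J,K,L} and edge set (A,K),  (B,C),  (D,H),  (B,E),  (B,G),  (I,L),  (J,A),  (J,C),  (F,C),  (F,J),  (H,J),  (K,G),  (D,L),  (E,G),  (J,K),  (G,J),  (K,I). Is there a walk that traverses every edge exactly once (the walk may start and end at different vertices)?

Degrees: A:2, B:3, C:3, D:2, E:2, F:2, G:4, H:2, I:2, J:6, K:4, L:2
Odd-degree vertices: B, C (2 total).
The non-isolated vertices are connected and exactly 2 have odd degree, so an Eulerian trail exists (from B to C).

Yes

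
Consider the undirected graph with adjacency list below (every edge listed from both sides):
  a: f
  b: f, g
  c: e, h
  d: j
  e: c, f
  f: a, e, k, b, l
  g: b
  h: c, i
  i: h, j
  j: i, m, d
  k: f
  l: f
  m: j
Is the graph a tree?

Yes

|V| = 13, |E| = 12.
It is connected with exactly 12 edges, hence acyclic — it is a tree.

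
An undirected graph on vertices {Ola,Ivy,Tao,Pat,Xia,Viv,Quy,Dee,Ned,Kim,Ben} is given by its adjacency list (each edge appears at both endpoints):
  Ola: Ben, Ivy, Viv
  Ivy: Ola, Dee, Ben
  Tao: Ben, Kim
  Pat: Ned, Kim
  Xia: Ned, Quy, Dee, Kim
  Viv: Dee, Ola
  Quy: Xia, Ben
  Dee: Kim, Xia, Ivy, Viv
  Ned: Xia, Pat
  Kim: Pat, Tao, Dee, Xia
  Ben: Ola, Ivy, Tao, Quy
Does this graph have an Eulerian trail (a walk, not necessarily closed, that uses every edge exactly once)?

Degrees: Ola:3, Ivy:3, Tao:2, Pat:2, Xia:4, Viv:2, Quy:2, Dee:4, Ned:2, Kim:4, Ben:4
Odd-degree vertices: Ola, Ivy (2 total).
With 2 odd-degree vertices and all edges in one connected piece, an Eulerian trail exists (from Ola to Ivy).

Yes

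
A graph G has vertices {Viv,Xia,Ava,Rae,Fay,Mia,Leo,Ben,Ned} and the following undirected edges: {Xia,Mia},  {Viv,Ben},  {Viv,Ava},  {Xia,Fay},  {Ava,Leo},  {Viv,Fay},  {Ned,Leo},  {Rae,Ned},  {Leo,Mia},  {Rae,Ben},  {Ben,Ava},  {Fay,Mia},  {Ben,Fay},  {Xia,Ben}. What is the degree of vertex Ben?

5

Neighbors of Ben: Viv, Xia, Ava, Rae, Fay.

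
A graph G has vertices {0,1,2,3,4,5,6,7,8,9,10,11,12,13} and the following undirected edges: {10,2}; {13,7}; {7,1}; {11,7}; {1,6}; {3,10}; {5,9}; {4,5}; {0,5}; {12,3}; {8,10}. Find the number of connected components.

Component: {0, 4, 5, 9}
Component: {1, 6, 7, 11, 13}
Component: {2, 3, 8, 10, 12}

3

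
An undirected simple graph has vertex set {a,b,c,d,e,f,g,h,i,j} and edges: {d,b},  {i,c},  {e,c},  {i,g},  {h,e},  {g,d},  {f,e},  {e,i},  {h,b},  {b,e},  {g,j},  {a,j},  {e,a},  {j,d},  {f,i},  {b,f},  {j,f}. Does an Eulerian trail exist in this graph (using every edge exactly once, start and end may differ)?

Yes

Degrees: a:2, b:4, c:2, d:3, e:6, f:4, g:3, h:2, i:4, j:4
Odd-degree vertices: d, g (2 total).
The non-isolated vertices are connected and exactly 2 have odd degree, so an Eulerian trail exists (from d to g).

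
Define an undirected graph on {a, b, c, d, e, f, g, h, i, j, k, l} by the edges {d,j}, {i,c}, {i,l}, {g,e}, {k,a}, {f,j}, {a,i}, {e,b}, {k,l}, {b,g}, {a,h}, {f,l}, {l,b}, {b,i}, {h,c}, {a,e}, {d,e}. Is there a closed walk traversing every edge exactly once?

Yes

Degrees: a:4, b:4, c:2, d:2, e:4, f:2, g:2, h:2, i:4, j:2, k:2, l:4
All degrees are even and the non-isolated vertices are connected — an Eulerian circuit exists.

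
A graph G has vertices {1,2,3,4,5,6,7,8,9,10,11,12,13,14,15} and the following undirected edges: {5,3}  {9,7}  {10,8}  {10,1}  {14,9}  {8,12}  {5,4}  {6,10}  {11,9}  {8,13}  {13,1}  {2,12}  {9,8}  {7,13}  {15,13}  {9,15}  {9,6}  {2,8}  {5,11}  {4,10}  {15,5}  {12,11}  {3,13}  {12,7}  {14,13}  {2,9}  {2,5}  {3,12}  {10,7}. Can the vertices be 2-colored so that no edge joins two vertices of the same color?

The cycle 12-2-8-12 has length 3, which is odd, so the graph is not bipartite.

No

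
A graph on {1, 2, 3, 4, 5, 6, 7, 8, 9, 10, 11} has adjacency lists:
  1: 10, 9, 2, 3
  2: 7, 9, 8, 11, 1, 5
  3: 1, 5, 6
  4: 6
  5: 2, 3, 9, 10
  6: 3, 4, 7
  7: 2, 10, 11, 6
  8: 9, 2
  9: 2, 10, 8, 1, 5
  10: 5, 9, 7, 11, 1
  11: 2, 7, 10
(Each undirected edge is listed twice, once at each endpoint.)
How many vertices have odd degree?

6

Degrees: 1:4, 2:6, 3:3, 4:1, 5:4, 6:3, 7:4, 8:2, 9:5, 10:5, 11:3
Odd-degree vertices: 3, 4, 6, 9, 10, 11.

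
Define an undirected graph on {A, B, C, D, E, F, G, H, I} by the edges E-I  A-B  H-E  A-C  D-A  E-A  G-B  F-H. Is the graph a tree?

The graph has 9 vertices and 8 edges.
Connected and |E| = |V| - 1, which characterizes a tree.

Yes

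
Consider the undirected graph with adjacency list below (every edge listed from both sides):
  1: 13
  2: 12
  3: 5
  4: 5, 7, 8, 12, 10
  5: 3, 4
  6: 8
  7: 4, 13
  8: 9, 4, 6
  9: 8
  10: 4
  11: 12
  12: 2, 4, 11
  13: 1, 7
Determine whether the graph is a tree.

Yes

|V| = 13, |E| = 12.
It is connected with exactly 12 edges, hence acyclic — it is a tree.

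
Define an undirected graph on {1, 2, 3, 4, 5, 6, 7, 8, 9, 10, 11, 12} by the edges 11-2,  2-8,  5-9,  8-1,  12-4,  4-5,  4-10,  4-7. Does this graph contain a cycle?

|V| = 12, |E| = 8, number of components = 4.
Since 8 = 12 - 4, the graph is a forest and contains no cycle.

No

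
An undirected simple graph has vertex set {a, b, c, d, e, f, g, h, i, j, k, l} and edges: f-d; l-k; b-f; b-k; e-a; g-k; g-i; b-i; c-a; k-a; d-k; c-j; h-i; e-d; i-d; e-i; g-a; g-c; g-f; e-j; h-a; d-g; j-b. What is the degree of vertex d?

Neighbors of d: e, f, g, i, k.

5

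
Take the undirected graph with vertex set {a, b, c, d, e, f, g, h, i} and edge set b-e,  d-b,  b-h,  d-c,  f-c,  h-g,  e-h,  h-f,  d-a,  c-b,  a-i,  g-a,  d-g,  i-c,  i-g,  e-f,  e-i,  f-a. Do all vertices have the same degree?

Yes

Degrees: a:4, b:4, c:4, d:4, e:4, f:4, g:4, h:4, i:4
All degrees equal 4; the graph is regular.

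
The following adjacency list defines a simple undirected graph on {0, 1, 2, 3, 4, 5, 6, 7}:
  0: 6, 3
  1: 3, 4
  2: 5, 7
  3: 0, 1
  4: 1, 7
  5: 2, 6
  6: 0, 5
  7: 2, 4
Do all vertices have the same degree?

Yes

Degrees: 0:2, 1:2, 2:2, 3:2, 4:2, 5:2, 6:2, 7:2
Every vertex has degree 2, so the graph is 2-regular.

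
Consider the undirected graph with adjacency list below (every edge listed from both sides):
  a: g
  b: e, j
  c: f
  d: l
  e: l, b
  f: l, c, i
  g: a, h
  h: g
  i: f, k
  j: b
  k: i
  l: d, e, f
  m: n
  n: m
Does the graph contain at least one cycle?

|V| = 14, |E| = 11, number of components = 3.
Since 11 = 14 - 3, the graph is a forest and contains no cycle.

No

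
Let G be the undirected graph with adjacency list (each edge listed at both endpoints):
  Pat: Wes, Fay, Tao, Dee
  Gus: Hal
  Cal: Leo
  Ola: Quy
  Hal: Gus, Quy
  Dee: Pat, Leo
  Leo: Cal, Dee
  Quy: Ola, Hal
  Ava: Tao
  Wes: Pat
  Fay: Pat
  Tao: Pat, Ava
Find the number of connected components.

Component: {Gus, Ola, Hal, Quy}
Component: {Pat, Cal, Dee, Leo, Ava, Wes, Fay, Tao}

2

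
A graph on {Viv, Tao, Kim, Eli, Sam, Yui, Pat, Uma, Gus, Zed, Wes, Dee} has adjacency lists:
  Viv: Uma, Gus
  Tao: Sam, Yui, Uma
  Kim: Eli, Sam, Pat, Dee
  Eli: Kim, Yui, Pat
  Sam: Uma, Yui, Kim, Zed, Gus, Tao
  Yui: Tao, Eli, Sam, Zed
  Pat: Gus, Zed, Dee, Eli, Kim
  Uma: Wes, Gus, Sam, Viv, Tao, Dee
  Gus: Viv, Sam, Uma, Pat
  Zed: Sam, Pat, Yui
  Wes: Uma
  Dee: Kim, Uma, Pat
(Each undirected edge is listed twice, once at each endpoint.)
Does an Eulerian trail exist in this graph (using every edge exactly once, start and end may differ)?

Degrees: Viv:2, Tao:3, Kim:4, Eli:3, Sam:6, Yui:4, Pat:5, Uma:6, Gus:4, Zed:3, Wes:1, Dee:3
Odd-degree vertices: Tao, Eli, Pat, Zed, Wes, Dee (6 total).
An Eulerian trail requires 0 or 2 odd-degree vertices; here there are 6.

No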